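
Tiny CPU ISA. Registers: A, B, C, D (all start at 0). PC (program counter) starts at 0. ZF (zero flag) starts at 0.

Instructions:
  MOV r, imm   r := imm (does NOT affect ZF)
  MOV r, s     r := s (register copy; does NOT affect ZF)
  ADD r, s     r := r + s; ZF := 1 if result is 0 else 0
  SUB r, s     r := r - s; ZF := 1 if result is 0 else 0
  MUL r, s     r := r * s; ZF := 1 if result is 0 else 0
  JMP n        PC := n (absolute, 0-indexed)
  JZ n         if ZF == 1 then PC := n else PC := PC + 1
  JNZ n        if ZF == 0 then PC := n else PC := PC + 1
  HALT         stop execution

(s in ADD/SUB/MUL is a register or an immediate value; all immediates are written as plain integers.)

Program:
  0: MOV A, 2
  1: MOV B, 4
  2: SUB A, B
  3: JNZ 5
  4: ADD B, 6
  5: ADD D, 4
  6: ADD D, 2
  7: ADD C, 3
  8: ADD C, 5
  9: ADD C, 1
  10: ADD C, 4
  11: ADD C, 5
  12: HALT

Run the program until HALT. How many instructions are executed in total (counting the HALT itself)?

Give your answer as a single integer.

Answer: 12

Derivation:
Step 1: PC=0 exec 'MOV A, 2'. After: A=2 B=0 C=0 D=0 ZF=0 PC=1
Step 2: PC=1 exec 'MOV B, 4'. After: A=2 B=4 C=0 D=0 ZF=0 PC=2
Step 3: PC=2 exec 'SUB A, B'. After: A=-2 B=4 C=0 D=0 ZF=0 PC=3
Step 4: PC=3 exec 'JNZ 5'. After: A=-2 B=4 C=0 D=0 ZF=0 PC=5
Step 5: PC=5 exec 'ADD D, 4'. After: A=-2 B=4 C=0 D=4 ZF=0 PC=6
Step 6: PC=6 exec 'ADD D, 2'. After: A=-2 B=4 C=0 D=6 ZF=0 PC=7
Step 7: PC=7 exec 'ADD C, 3'. After: A=-2 B=4 C=3 D=6 ZF=0 PC=8
Step 8: PC=8 exec 'ADD C, 5'. After: A=-2 B=4 C=8 D=6 ZF=0 PC=9
Step 9: PC=9 exec 'ADD C, 1'. After: A=-2 B=4 C=9 D=6 ZF=0 PC=10
Step 10: PC=10 exec 'ADD C, 4'. After: A=-2 B=4 C=13 D=6 ZF=0 PC=11
Step 11: PC=11 exec 'ADD C, 5'. After: A=-2 B=4 C=18 D=6 ZF=0 PC=12
Step 12: PC=12 exec 'HALT'. After: A=-2 B=4 C=18 D=6 ZF=0 PC=12 HALTED
Total instructions executed: 12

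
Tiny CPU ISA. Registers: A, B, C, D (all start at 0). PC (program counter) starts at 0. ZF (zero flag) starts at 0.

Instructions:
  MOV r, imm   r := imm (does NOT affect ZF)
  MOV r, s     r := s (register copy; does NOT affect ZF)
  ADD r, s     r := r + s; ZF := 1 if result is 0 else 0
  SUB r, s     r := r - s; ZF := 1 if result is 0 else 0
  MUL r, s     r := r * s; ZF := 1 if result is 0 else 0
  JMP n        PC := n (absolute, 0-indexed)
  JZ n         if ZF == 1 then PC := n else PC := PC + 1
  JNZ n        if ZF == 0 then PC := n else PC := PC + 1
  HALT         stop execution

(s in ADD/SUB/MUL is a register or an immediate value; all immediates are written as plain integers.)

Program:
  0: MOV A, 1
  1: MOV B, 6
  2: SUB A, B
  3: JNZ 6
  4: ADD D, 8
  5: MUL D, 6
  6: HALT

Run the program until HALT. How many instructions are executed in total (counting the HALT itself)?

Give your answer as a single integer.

Step 1: PC=0 exec 'MOV A, 1'. After: A=1 B=0 C=0 D=0 ZF=0 PC=1
Step 2: PC=1 exec 'MOV B, 6'. After: A=1 B=6 C=0 D=0 ZF=0 PC=2
Step 3: PC=2 exec 'SUB A, B'. After: A=-5 B=6 C=0 D=0 ZF=0 PC=3
Step 4: PC=3 exec 'JNZ 6'. After: A=-5 B=6 C=0 D=0 ZF=0 PC=6
Step 5: PC=6 exec 'HALT'. After: A=-5 B=6 C=0 D=0 ZF=0 PC=6 HALTED
Total instructions executed: 5

Answer: 5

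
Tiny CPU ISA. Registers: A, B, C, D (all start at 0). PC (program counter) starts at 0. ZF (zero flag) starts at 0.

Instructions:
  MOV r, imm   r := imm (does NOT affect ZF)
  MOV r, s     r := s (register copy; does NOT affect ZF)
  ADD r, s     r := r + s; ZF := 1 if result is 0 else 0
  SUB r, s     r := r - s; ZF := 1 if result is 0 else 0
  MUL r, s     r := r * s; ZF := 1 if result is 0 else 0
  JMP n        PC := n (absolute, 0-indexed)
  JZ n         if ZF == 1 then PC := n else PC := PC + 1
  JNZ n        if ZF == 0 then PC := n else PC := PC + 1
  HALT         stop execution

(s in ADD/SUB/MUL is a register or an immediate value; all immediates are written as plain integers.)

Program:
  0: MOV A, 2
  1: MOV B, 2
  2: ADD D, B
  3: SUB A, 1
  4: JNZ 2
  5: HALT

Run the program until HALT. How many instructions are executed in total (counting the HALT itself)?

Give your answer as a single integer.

Step 1: PC=0 exec 'MOV A, 2'. After: A=2 B=0 C=0 D=0 ZF=0 PC=1
Step 2: PC=1 exec 'MOV B, 2'. After: A=2 B=2 C=0 D=0 ZF=0 PC=2
Step 3: PC=2 exec 'ADD D, B'. After: A=2 B=2 C=0 D=2 ZF=0 PC=3
Step 4: PC=3 exec 'SUB A, 1'. After: A=1 B=2 C=0 D=2 ZF=0 PC=4
Step 5: PC=4 exec 'JNZ 2'. After: A=1 B=2 C=0 D=2 ZF=0 PC=2
Step 6: PC=2 exec 'ADD D, B'. After: A=1 B=2 C=0 D=4 ZF=0 PC=3
Step 7: PC=3 exec 'SUB A, 1'. After: A=0 B=2 C=0 D=4 ZF=1 PC=4
Step 8: PC=4 exec 'JNZ 2'. After: A=0 B=2 C=0 D=4 ZF=1 PC=5
Step 9: PC=5 exec 'HALT'. After: A=0 B=2 C=0 D=4 ZF=1 PC=5 HALTED
Total instructions executed: 9

Answer: 9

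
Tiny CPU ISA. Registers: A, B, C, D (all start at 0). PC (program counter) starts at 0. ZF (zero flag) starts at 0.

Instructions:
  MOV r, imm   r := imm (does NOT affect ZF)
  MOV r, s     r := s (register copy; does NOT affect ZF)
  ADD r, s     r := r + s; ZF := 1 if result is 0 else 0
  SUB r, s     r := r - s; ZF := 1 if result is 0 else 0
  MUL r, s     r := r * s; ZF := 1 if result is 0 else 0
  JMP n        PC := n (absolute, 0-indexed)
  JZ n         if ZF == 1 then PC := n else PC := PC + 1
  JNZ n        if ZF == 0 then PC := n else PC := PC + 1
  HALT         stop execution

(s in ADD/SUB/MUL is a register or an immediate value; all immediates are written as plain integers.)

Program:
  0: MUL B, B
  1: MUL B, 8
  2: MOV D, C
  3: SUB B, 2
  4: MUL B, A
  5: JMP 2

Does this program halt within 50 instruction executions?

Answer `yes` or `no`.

Step 1: PC=0 exec 'MUL B, B'. After: A=0 B=0 C=0 D=0 ZF=1 PC=1
Step 2: PC=1 exec 'MUL B, 8'. After: A=0 B=0 C=0 D=0 ZF=1 PC=2
Step 3: PC=2 exec 'MOV D, C'. After: A=0 B=0 C=0 D=0 ZF=1 PC=3
Step 4: PC=3 exec 'SUB B, 2'. After: A=0 B=-2 C=0 D=0 ZF=0 PC=4
Step 5: PC=4 exec 'MUL B, A'. After: A=0 B=0 C=0 D=0 ZF=1 PC=5
Step 6: PC=5 exec 'JMP 2'. After: A=0 B=0 C=0 D=0 ZF=1 PC=2
State after step 6 equals state after step 2: the program is in a cycle of length 4 and will never halt.

Answer: no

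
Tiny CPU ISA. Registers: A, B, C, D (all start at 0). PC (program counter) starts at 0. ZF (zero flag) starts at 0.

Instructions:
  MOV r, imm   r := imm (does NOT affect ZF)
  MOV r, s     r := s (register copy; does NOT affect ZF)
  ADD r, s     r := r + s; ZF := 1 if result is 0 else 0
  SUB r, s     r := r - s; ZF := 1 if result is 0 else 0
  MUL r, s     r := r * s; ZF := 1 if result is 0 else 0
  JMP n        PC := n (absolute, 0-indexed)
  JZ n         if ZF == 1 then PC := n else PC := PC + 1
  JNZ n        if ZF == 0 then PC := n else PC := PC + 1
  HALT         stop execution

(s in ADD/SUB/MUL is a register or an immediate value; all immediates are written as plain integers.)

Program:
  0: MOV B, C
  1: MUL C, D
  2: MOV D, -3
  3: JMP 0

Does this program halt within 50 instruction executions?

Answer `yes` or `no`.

Answer: no

Derivation:
Step 1: PC=0 exec 'MOV B, C'. After: A=0 B=0 C=0 D=0 ZF=0 PC=1
Step 2: PC=1 exec 'MUL C, D'. After: A=0 B=0 C=0 D=0 ZF=1 PC=2
Step 3: PC=2 exec 'MOV D, -3'. After: A=0 B=0 C=0 D=-3 ZF=1 PC=3
Step 4: PC=3 exec 'JMP 0'. After: A=0 B=0 C=0 D=-3 ZF=1 PC=0
Step 5: PC=0 exec 'MOV B, C'. After: A=0 B=0 C=0 D=-3 ZF=1 PC=1
Step 6: PC=1 exec 'MUL C, D'. After: A=0 B=0 C=0 D=-3 ZF=1 PC=2
Step 7: PC=2 exec 'MOV D, -3'. After: A=0 B=0 C=0 D=-3 ZF=1 PC=3
State after step 7 equals state after step 3: the program is in a cycle of length 4 and will never halt.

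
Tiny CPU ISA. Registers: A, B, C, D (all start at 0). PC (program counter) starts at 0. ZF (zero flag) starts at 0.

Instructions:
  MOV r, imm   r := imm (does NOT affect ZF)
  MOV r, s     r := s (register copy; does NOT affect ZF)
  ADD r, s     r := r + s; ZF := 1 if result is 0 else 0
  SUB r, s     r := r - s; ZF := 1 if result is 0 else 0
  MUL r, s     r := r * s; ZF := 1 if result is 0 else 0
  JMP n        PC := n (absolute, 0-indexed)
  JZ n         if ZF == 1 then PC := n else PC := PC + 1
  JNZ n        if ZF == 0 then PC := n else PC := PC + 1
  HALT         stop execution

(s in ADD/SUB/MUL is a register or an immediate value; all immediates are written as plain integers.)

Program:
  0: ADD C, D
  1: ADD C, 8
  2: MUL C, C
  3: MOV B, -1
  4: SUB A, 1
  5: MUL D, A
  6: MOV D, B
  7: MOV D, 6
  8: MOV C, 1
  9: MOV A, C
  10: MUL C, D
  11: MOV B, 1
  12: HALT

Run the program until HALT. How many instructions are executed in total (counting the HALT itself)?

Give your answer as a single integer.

Step 1: PC=0 exec 'ADD C, D'. After: A=0 B=0 C=0 D=0 ZF=1 PC=1
Step 2: PC=1 exec 'ADD C, 8'. After: A=0 B=0 C=8 D=0 ZF=0 PC=2
Step 3: PC=2 exec 'MUL C, C'. After: A=0 B=0 C=64 D=0 ZF=0 PC=3
Step 4: PC=3 exec 'MOV B, -1'. After: A=0 B=-1 C=64 D=0 ZF=0 PC=4
Step 5: PC=4 exec 'SUB A, 1'. After: A=-1 B=-1 C=64 D=0 ZF=0 PC=5
Step 6: PC=5 exec 'MUL D, A'. After: A=-1 B=-1 C=64 D=0 ZF=1 PC=6
Step 7: PC=6 exec 'MOV D, B'. After: A=-1 B=-1 C=64 D=-1 ZF=1 PC=7
Step 8: PC=7 exec 'MOV D, 6'. After: A=-1 B=-1 C=64 D=6 ZF=1 PC=8
Step 9: PC=8 exec 'MOV C, 1'. After: A=-1 B=-1 C=1 D=6 ZF=1 PC=9
Step 10: PC=9 exec 'MOV A, C'. After: A=1 B=-1 C=1 D=6 ZF=1 PC=10
Step 11: PC=10 exec 'MUL C, D'. After: A=1 B=-1 C=6 D=6 ZF=0 PC=11
Step 12: PC=11 exec 'MOV B, 1'. After: A=1 B=1 C=6 D=6 ZF=0 PC=12
Step 13: PC=12 exec 'HALT'. After: A=1 B=1 C=6 D=6 ZF=0 PC=12 HALTED
Total instructions executed: 13

Answer: 13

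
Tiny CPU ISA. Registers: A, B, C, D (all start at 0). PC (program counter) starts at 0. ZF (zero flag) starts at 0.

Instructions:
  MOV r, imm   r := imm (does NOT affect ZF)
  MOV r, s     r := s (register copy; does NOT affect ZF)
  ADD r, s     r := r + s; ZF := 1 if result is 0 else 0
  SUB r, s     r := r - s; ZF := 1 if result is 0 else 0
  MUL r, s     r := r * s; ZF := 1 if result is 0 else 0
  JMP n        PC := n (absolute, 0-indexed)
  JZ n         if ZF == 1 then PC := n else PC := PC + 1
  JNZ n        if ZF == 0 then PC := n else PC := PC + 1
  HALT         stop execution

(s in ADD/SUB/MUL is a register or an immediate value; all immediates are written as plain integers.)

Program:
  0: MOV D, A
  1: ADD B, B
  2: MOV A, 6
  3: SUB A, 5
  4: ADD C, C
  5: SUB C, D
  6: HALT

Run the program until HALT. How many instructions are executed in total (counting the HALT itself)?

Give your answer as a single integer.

Step 1: PC=0 exec 'MOV D, A'. After: A=0 B=0 C=0 D=0 ZF=0 PC=1
Step 2: PC=1 exec 'ADD B, B'. After: A=0 B=0 C=0 D=0 ZF=1 PC=2
Step 3: PC=2 exec 'MOV A, 6'. After: A=6 B=0 C=0 D=0 ZF=1 PC=3
Step 4: PC=3 exec 'SUB A, 5'. After: A=1 B=0 C=0 D=0 ZF=0 PC=4
Step 5: PC=4 exec 'ADD C, C'. After: A=1 B=0 C=0 D=0 ZF=1 PC=5
Step 6: PC=5 exec 'SUB C, D'. After: A=1 B=0 C=0 D=0 ZF=1 PC=6
Step 7: PC=6 exec 'HALT'. After: A=1 B=0 C=0 D=0 ZF=1 PC=6 HALTED
Total instructions executed: 7

Answer: 7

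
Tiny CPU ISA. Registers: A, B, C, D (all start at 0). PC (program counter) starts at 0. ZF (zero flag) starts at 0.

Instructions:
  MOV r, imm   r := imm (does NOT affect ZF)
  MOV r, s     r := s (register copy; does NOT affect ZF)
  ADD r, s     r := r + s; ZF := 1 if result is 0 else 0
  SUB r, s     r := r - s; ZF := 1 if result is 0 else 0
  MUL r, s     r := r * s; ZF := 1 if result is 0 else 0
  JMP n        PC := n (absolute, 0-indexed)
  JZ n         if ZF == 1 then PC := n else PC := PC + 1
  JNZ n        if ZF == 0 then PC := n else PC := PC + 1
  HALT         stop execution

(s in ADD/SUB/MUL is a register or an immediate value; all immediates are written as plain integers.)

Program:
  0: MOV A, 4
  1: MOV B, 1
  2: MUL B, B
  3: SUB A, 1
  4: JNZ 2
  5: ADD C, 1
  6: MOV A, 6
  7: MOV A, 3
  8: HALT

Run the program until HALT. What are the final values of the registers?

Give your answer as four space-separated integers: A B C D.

Step 1: PC=0 exec 'MOV A, 4'. After: A=4 B=0 C=0 D=0 ZF=0 PC=1
Step 2: PC=1 exec 'MOV B, 1'. After: A=4 B=1 C=0 D=0 ZF=0 PC=2
Step 3: PC=2 exec 'MUL B, B'. After: A=4 B=1 C=0 D=0 ZF=0 PC=3
Step 4: PC=3 exec 'SUB A, 1'. After: A=3 B=1 C=0 D=0 ZF=0 PC=4
Step 5: PC=4 exec 'JNZ 2'. After: A=3 B=1 C=0 D=0 ZF=0 PC=2
Step 6: PC=2 exec 'MUL B, B'. After: A=3 B=1 C=0 D=0 ZF=0 PC=3
Step 7: PC=3 exec 'SUB A, 1'. After: A=2 B=1 C=0 D=0 ZF=0 PC=4
Step 8: PC=4 exec 'JNZ 2'. After: A=2 B=1 C=0 D=0 ZF=0 PC=2
Step 9: PC=2 exec 'MUL B, B'. After: A=2 B=1 C=0 D=0 ZF=0 PC=3
Step 10: PC=3 exec 'SUB A, 1'. After: A=1 B=1 C=0 D=0 ZF=0 PC=4
Step 11: PC=4 exec 'JNZ 2'. After: A=1 B=1 C=0 D=0 ZF=0 PC=2
Step 12: PC=2 exec 'MUL B, B'. After: A=1 B=1 C=0 D=0 ZF=0 PC=3
Step 13: PC=3 exec 'SUB A, 1'. After: A=0 B=1 C=0 D=0 ZF=1 PC=4
Step 14: PC=4 exec 'JNZ 2'. After: A=0 B=1 C=0 D=0 ZF=1 PC=5
Step 15: PC=5 exec 'ADD C, 1'. After: A=0 B=1 C=1 D=0 ZF=0 PC=6
Step 16: PC=6 exec 'MOV A, 6'. After: A=6 B=1 C=1 D=0 ZF=0 PC=7
Step 17: PC=7 exec 'MOV A, 3'. After: A=3 B=1 C=1 D=0 ZF=0 PC=8
Step 18: PC=8 exec 'HALT'. After: A=3 B=1 C=1 D=0 ZF=0 PC=8 HALTED

Answer: 3 1 1 0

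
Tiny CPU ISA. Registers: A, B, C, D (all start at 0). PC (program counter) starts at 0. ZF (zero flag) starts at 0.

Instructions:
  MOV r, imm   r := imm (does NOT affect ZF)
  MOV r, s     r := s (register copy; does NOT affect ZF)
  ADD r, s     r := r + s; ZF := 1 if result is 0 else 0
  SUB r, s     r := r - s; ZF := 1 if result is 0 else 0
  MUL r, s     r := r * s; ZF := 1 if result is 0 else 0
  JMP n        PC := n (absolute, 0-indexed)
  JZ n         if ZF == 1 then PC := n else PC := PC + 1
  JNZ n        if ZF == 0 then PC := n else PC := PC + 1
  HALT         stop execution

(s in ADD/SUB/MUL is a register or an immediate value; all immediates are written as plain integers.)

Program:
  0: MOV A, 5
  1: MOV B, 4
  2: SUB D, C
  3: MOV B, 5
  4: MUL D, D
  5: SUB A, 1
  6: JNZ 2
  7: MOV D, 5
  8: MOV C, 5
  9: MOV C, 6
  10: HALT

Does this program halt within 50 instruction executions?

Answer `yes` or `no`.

Answer: yes

Derivation:
Step 1: PC=0 exec 'MOV A, 5'. After: A=5 B=0 C=0 D=0 ZF=0 PC=1
Step 2: PC=1 exec 'MOV B, 4'. After: A=5 B=4 C=0 D=0 ZF=0 PC=2
Step 3: PC=2 exec 'SUB D, C'. After: A=5 B=4 C=0 D=0 ZF=1 PC=3
Step 4: PC=3 exec 'MOV B, 5'. After: A=5 B=5 C=0 D=0 ZF=1 PC=4
Step 5: PC=4 exec 'MUL D, D'. After: A=5 B=5 C=0 D=0 ZF=1 PC=5
Step 6: PC=5 exec 'SUB A, 1'. After: A=4 B=5 C=0 D=0 ZF=0 PC=6
Step 7: PC=6 exec 'JNZ 2'. After: A=4 B=5 C=0 D=0 ZF=0 PC=2
Step 8: PC=2 exec 'SUB D, C'. After: A=4 B=5 C=0 D=0 ZF=1 PC=3
Step 9: PC=3 exec 'MOV B, 5'. After: A=4 B=5 C=0 D=0 ZF=1 PC=4
Step 10: PC=4 exec 'MUL D, D'. After: A=4 B=5 C=0 D=0 ZF=1 PC=5
Step 11: PC=5 exec 'SUB A, 1'. After: A=3 B=5 C=0 D=0 ZF=0 PC=6
Step 12: PC=6 exec 'JNZ 2'. After: A=3 B=5 C=0 D=0 ZF=0 PC=2
Step 13: PC=2 exec 'SUB D, C'. After: A=3 B=5 C=0 D=0 ZF=1 PC=3
Step 14: PC=3 exec 'MOV B, 5'. After: A=3 B=5 C=0 D=0 ZF=1 PC=4
Step 15: PC=4 exec 'MUL D, D'. After: A=3 B=5 C=0 D=0 ZF=1 PC=5
Step 16: PC=5 exec 'SUB A, 1'. After: A=2 B=5 C=0 D=0 ZF=0 PC=6
Step 17: PC=6 exec 'JNZ 2'. After: A=2 B=5 C=0 D=0 ZF=0 PC=2
Step 18: PC=2 exec 'SUB D, C'. After: A=2 B=5 C=0 D=0 ZF=1 PC=3
Step 19: PC=3 exec 'MOV B, 5'. After: A=2 B=5 C=0 D=0 ZF=1 PC=4
Step 20: PC=4 exec 'MUL D, D'. After: A=2 B=5 C=0 D=0 ZF=1 PC=5
Step 21: PC=5 exec 'SUB A, 1'. After: A=1 B=5 C=0 D=0 ZF=0 PC=6
Step 22: PC=6 exec 'JNZ 2'. After: A=1 B=5 C=0 D=0 ZF=0 PC=2
Step 23: PC=2 exec 'SUB D, C'. After: A=1 B=5 C=0 D=0 ZF=1 PC=3
Step 24: PC=3 exec 'MOV B, 5'. After: A=1 B=5 C=0 D=0 ZF=1 PC=4
Step 25: PC=4 exec 'MUL D, D'. After: A=1 B=5 C=0 D=0 ZF=1 PC=5
Step 26: PC=5 exec 'SUB A, 1'. After: A=0 B=5 C=0 D=0 ZF=1 PC=6
Step 27: PC=6 exec 'JNZ 2'. After: A=0 B=5 C=0 D=0 ZF=1 PC=7
Step 28: PC=7 exec 'MOV D, 5'. After: A=0 B=5 C=0 D=5 ZF=1 PC=8
Step 29: PC=8 exec 'MOV C, 5'. After: A=0 B=5 C=5 D=5 ZF=1 PC=9
Step 30: PC=9 exec 'MOV C, 6'. After: A=0 B=5 C=6 D=5 ZF=1 PC=10
Step 31: PC=10 exec 'HALT'. After: A=0 B=5 C=6 D=5 ZF=1 PC=10 HALTED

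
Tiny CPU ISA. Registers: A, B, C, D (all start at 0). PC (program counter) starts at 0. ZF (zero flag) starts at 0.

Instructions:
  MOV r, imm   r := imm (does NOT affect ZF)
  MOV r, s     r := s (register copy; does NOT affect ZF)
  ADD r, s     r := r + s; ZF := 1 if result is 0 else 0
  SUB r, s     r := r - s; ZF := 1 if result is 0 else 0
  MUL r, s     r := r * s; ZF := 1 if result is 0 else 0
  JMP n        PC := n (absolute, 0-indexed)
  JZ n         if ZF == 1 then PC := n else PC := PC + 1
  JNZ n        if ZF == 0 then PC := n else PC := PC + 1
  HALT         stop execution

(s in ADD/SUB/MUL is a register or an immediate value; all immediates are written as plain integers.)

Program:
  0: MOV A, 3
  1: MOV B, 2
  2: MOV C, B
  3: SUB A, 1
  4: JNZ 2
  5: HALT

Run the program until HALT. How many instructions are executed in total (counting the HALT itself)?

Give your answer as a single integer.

Step 1: PC=0 exec 'MOV A, 3'. After: A=3 B=0 C=0 D=0 ZF=0 PC=1
Step 2: PC=1 exec 'MOV B, 2'. After: A=3 B=2 C=0 D=0 ZF=0 PC=2
Step 3: PC=2 exec 'MOV C, B'. After: A=3 B=2 C=2 D=0 ZF=0 PC=3
Step 4: PC=3 exec 'SUB A, 1'. After: A=2 B=2 C=2 D=0 ZF=0 PC=4
Step 5: PC=4 exec 'JNZ 2'. After: A=2 B=2 C=2 D=0 ZF=0 PC=2
Step 6: PC=2 exec 'MOV C, B'. After: A=2 B=2 C=2 D=0 ZF=0 PC=3
Step 7: PC=3 exec 'SUB A, 1'. After: A=1 B=2 C=2 D=0 ZF=0 PC=4
Step 8: PC=4 exec 'JNZ 2'. After: A=1 B=2 C=2 D=0 ZF=0 PC=2
Step 9: PC=2 exec 'MOV C, B'. After: A=1 B=2 C=2 D=0 ZF=0 PC=3
Step 10: PC=3 exec 'SUB A, 1'. After: A=0 B=2 C=2 D=0 ZF=1 PC=4
Step 11: PC=4 exec 'JNZ 2'. After: A=0 B=2 C=2 D=0 ZF=1 PC=5
Step 12: PC=5 exec 'HALT'. After: A=0 B=2 C=2 D=0 ZF=1 PC=5 HALTED
Total instructions executed: 12

Answer: 12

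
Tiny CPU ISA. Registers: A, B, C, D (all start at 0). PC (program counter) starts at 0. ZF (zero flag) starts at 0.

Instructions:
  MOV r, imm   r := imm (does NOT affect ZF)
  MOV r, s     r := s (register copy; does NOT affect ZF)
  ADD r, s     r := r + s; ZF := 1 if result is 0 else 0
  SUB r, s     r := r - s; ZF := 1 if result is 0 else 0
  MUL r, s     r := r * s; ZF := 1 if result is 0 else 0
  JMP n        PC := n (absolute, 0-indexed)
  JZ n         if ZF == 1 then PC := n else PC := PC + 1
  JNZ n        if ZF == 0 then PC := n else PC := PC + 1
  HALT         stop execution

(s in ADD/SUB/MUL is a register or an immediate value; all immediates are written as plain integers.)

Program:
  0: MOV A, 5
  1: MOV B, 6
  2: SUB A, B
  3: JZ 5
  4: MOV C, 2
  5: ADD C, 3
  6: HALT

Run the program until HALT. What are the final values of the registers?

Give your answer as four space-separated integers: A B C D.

Step 1: PC=0 exec 'MOV A, 5'. After: A=5 B=0 C=0 D=0 ZF=0 PC=1
Step 2: PC=1 exec 'MOV B, 6'. After: A=5 B=6 C=0 D=0 ZF=0 PC=2
Step 3: PC=2 exec 'SUB A, B'. After: A=-1 B=6 C=0 D=0 ZF=0 PC=3
Step 4: PC=3 exec 'JZ 5'. After: A=-1 B=6 C=0 D=0 ZF=0 PC=4
Step 5: PC=4 exec 'MOV C, 2'. After: A=-1 B=6 C=2 D=0 ZF=0 PC=5
Step 6: PC=5 exec 'ADD C, 3'. After: A=-1 B=6 C=5 D=0 ZF=0 PC=6
Step 7: PC=6 exec 'HALT'. After: A=-1 B=6 C=5 D=0 ZF=0 PC=6 HALTED

Answer: -1 6 5 0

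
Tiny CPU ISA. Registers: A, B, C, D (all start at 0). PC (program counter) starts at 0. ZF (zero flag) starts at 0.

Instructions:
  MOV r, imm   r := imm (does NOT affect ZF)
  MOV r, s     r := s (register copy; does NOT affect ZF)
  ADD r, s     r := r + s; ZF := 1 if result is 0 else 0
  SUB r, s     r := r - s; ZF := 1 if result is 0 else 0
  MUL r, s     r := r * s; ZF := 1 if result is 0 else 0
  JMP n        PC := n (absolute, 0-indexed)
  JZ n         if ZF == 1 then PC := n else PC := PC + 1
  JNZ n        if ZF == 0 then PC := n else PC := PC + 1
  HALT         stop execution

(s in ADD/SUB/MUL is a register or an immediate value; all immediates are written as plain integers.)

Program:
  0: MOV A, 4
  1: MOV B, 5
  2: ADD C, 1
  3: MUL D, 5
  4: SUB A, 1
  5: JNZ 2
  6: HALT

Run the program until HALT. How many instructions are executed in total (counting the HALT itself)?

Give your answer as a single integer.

Answer: 19

Derivation:
Step 1: PC=0 exec 'MOV A, 4'. After: A=4 B=0 C=0 D=0 ZF=0 PC=1
Step 2: PC=1 exec 'MOV B, 5'. After: A=4 B=5 C=0 D=0 ZF=0 PC=2
Step 3: PC=2 exec 'ADD C, 1'. After: A=4 B=5 C=1 D=0 ZF=0 PC=3
Step 4: PC=3 exec 'MUL D, 5'. After: A=4 B=5 C=1 D=0 ZF=1 PC=4
Step 5: PC=4 exec 'SUB A, 1'. After: A=3 B=5 C=1 D=0 ZF=0 PC=5
Step 6: PC=5 exec 'JNZ 2'. After: A=3 B=5 C=1 D=0 ZF=0 PC=2
Step 7: PC=2 exec 'ADD C, 1'. After: A=3 B=5 C=2 D=0 ZF=0 PC=3
Step 8: PC=3 exec 'MUL D, 5'. After: A=3 B=5 C=2 D=0 ZF=1 PC=4
Step 9: PC=4 exec 'SUB A, 1'. After: A=2 B=5 C=2 D=0 ZF=0 PC=5
Step 10: PC=5 exec 'JNZ 2'. After: A=2 B=5 C=2 D=0 ZF=0 PC=2
Step 11: PC=2 exec 'ADD C, 1'. After: A=2 B=5 C=3 D=0 ZF=0 PC=3
Step 12: PC=3 exec 'MUL D, 5'. After: A=2 B=5 C=3 D=0 ZF=1 PC=4
Step 13: PC=4 exec 'SUB A, 1'. After: A=1 B=5 C=3 D=0 ZF=0 PC=5
Step 14: PC=5 exec 'JNZ 2'. After: A=1 B=5 C=3 D=0 ZF=0 PC=2
Step 15: PC=2 exec 'ADD C, 1'. After: A=1 B=5 C=4 D=0 ZF=0 PC=3
Step 16: PC=3 exec 'MUL D, 5'. After: A=1 B=5 C=4 D=0 ZF=1 PC=4
Step 17: PC=4 exec 'SUB A, 1'. After: A=0 B=5 C=4 D=0 ZF=1 PC=5
Step 18: PC=5 exec 'JNZ 2'. After: A=0 B=5 C=4 D=0 ZF=1 PC=6
Step 19: PC=6 exec 'HALT'. After: A=0 B=5 C=4 D=0 ZF=1 PC=6 HALTED
Total instructions executed: 19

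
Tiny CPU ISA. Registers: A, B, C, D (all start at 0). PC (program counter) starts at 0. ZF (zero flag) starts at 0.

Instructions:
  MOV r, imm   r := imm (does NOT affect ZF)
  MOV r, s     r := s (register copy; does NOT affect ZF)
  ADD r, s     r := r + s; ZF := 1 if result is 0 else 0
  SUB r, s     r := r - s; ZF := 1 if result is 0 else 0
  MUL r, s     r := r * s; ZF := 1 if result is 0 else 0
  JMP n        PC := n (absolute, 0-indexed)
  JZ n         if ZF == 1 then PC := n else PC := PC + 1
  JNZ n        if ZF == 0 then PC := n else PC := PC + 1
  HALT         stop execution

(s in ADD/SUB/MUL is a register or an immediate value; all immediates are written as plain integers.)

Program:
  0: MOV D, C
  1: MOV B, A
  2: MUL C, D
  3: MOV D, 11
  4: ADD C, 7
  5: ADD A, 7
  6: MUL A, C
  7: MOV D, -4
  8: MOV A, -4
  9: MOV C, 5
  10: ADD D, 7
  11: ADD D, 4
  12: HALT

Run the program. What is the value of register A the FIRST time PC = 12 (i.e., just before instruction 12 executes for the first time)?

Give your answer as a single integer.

Step 1: PC=0 exec 'MOV D, C'. After: A=0 B=0 C=0 D=0 ZF=0 PC=1
Step 2: PC=1 exec 'MOV B, A'. After: A=0 B=0 C=0 D=0 ZF=0 PC=2
Step 3: PC=2 exec 'MUL C, D'. After: A=0 B=0 C=0 D=0 ZF=1 PC=3
Step 4: PC=3 exec 'MOV D, 11'. After: A=0 B=0 C=0 D=11 ZF=1 PC=4
Step 5: PC=4 exec 'ADD C, 7'. After: A=0 B=0 C=7 D=11 ZF=0 PC=5
Step 6: PC=5 exec 'ADD A, 7'. After: A=7 B=0 C=7 D=11 ZF=0 PC=6
Step 7: PC=6 exec 'MUL A, C'. After: A=49 B=0 C=7 D=11 ZF=0 PC=7
Step 8: PC=7 exec 'MOV D, -4'. After: A=49 B=0 C=7 D=-4 ZF=0 PC=8
Step 9: PC=8 exec 'MOV A, -4'. After: A=-4 B=0 C=7 D=-4 ZF=0 PC=9
Step 10: PC=9 exec 'MOV C, 5'. After: A=-4 B=0 C=5 D=-4 ZF=0 PC=10
Step 11: PC=10 exec 'ADD D, 7'. After: A=-4 B=0 C=5 D=3 ZF=0 PC=11
Step 12: PC=11 exec 'ADD D, 4'. After: A=-4 B=0 C=5 D=7 ZF=0 PC=12
First time PC=12: A=-4

-4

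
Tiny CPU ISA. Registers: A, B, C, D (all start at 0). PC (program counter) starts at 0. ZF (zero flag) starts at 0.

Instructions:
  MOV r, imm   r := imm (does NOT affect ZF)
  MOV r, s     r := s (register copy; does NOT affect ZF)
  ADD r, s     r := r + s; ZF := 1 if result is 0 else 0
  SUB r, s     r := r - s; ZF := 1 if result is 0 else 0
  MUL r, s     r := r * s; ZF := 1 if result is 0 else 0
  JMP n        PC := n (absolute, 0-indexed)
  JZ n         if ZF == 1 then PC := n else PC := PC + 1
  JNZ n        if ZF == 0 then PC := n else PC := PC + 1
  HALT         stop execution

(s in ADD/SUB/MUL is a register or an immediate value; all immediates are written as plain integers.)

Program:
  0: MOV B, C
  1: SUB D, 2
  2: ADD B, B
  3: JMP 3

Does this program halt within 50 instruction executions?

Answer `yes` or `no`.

Step 1: PC=0 exec 'MOV B, C'. After: A=0 B=0 C=0 D=0 ZF=0 PC=1
Step 2: PC=1 exec 'SUB D, 2'. After: A=0 B=0 C=0 D=-2 ZF=0 PC=2
Step 3: PC=2 exec 'ADD B, B'. After: A=0 B=0 C=0 D=-2 ZF=1 PC=3
Step 4: PC=3 exec 'JMP 3'. After: A=0 B=0 C=0 D=-2 ZF=1 PC=3
State after step 4 equals state after step 3: the program is in a cycle of length 1 and will never halt.

Answer: no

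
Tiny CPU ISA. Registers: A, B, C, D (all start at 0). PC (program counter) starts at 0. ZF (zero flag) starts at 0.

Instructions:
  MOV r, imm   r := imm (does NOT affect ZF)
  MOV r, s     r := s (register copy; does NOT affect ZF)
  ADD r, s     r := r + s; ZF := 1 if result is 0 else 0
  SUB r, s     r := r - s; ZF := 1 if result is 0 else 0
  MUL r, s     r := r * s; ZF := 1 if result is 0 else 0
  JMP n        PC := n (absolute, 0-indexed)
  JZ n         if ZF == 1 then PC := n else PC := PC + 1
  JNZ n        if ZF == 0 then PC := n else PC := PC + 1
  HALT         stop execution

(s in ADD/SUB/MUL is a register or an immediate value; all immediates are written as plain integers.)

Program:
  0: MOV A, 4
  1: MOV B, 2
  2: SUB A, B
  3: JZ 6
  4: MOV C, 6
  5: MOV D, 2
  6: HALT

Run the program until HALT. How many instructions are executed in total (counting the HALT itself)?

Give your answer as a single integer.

Step 1: PC=0 exec 'MOV A, 4'. After: A=4 B=0 C=0 D=0 ZF=0 PC=1
Step 2: PC=1 exec 'MOV B, 2'. After: A=4 B=2 C=0 D=0 ZF=0 PC=2
Step 3: PC=2 exec 'SUB A, B'. After: A=2 B=2 C=0 D=0 ZF=0 PC=3
Step 4: PC=3 exec 'JZ 6'. After: A=2 B=2 C=0 D=0 ZF=0 PC=4
Step 5: PC=4 exec 'MOV C, 6'. After: A=2 B=2 C=6 D=0 ZF=0 PC=5
Step 6: PC=5 exec 'MOV D, 2'. After: A=2 B=2 C=6 D=2 ZF=0 PC=6
Step 7: PC=6 exec 'HALT'. After: A=2 B=2 C=6 D=2 ZF=0 PC=6 HALTED
Total instructions executed: 7

Answer: 7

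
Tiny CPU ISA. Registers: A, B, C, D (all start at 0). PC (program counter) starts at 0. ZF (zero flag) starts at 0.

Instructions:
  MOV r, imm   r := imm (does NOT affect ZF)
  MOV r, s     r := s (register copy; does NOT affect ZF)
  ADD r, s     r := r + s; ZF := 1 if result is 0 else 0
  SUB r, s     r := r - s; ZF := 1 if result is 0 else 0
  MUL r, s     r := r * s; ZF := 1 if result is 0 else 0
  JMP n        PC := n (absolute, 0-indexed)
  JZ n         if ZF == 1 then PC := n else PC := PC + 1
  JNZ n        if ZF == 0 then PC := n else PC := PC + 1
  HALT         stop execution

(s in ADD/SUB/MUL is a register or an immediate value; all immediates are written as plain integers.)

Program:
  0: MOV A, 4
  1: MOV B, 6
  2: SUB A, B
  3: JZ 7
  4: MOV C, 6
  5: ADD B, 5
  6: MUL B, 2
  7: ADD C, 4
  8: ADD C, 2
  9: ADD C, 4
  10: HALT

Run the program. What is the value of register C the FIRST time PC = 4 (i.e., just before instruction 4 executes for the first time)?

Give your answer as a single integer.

Step 1: PC=0 exec 'MOV A, 4'. After: A=4 B=0 C=0 D=0 ZF=0 PC=1
Step 2: PC=1 exec 'MOV B, 6'. After: A=4 B=6 C=0 D=0 ZF=0 PC=2
Step 3: PC=2 exec 'SUB A, B'. After: A=-2 B=6 C=0 D=0 ZF=0 PC=3
Step 4: PC=3 exec 'JZ 7'. After: A=-2 B=6 C=0 D=0 ZF=0 PC=4
First time PC=4: C=0

0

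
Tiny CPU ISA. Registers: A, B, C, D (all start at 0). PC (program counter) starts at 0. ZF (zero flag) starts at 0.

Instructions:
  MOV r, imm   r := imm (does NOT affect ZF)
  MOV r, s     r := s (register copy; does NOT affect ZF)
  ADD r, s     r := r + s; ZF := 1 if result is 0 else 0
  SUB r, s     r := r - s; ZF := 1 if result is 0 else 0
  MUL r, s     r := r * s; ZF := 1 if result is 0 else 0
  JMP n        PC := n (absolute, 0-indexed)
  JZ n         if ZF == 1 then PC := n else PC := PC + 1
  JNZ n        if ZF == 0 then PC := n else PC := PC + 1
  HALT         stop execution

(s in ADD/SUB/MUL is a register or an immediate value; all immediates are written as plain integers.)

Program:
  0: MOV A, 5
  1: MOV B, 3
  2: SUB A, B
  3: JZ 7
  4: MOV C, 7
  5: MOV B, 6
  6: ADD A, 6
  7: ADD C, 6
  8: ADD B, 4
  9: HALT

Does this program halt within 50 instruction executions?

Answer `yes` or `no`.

Step 1: PC=0 exec 'MOV A, 5'. After: A=5 B=0 C=0 D=0 ZF=0 PC=1
Step 2: PC=1 exec 'MOV B, 3'. After: A=5 B=3 C=0 D=0 ZF=0 PC=2
Step 3: PC=2 exec 'SUB A, B'. After: A=2 B=3 C=0 D=0 ZF=0 PC=3
Step 4: PC=3 exec 'JZ 7'. After: A=2 B=3 C=0 D=0 ZF=0 PC=4
Step 5: PC=4 exec 'MOV C, 7'. After: A=2 B=3 C=7 D=0 ZF=0 PC=5
Step 6: PC=5 exec 'MOV B, 6'. After: A=2 B=6 C=7 D=0 ZF=0 PC=6
Step 7: PC=6 exec 'ADD A, 6'. After: A=8 B=6 C=7 D=0 ZF=0 PC=7
Step 8: PC=7 exec 'ADD C, 6'. After: A=8 B=6 C=13 D=0 ZF=0 PC=8
Step 9: PC=8 exec 'ADD B, 4'. After: A=8 B=10 C=13 D=0 ZF=0 PC=9
Step 10: PC=9 exec 'HALT'. After: A=8 B=10 C=13 D=0 ZF=0 PC=9 HALTED

Answer: yes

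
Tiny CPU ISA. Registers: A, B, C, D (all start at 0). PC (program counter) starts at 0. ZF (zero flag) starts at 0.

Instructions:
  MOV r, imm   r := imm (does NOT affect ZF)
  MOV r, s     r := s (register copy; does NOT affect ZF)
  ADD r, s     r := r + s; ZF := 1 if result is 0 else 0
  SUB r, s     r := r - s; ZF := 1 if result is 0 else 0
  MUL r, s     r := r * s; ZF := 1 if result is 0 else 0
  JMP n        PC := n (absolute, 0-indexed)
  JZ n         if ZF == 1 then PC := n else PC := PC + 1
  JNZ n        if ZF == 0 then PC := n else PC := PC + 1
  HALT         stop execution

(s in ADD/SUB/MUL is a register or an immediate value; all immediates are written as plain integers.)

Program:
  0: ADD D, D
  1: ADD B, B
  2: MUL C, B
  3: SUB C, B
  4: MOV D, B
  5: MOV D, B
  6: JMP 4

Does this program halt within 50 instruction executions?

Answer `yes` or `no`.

Step 1: PC=0 exec 'ADD D, D'. After: A=0 B=0 C=0 D=0 ZF=1 PC=1
Step 2: PC=1 exec 'ADD B, B'. After: A=0 B=0 C=0 D=0 ZF=1 PC=2
Step 3: PC=2 exec 'MUL C, B'. After: A=0 B=0 C=0 D=0 ZF=1 PC=3
Step 4: PC=3 exec 'SUB C, B'. After: A=0 B=0 C=0 D=0 ZF=1 PC=4
Step 5: PC=4 exec 'MOV D, B'. After: A=0 B=0 C=0 D=0 ZF=1 PC=5
Step 6: PC=5 exec 'MOV D, B'. After: A=0 B=0 C=0 D=0 ZF=1 PC=6
Step 7: PC=6 exec 'JMP 4'. After: A=0 B=0 C=0 D=0 ZF=1 PC=4
State after step 7 equals state after step 4: the program is in a cycle of length 3 and will never halt.

Answer: no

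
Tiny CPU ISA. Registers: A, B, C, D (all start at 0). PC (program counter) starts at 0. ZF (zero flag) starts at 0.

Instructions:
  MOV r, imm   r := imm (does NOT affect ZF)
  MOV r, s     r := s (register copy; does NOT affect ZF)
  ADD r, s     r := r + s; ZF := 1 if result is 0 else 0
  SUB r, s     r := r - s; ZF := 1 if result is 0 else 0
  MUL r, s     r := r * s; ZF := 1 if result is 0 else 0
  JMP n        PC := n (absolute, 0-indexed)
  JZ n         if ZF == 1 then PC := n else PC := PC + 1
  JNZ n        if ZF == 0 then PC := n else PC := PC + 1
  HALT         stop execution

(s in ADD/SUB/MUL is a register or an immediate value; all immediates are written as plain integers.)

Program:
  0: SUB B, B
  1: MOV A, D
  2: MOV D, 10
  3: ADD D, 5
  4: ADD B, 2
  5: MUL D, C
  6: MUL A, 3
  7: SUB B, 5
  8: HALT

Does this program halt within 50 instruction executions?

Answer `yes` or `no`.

Answer: yes

Derivation:
Step 1: PC=0 exec 'SUB B, B'. After: A=0 B=0 C=0 D=0 ZF=1 PC=1
Step 2: PC=1 exec 'MOV A, D'. After: A=0 B=0 C=0 D=0 ZF=1 PC=2
Step 3: PC=2 exec 'MOV D, 10'. After: A=0 B=0 C=0 D=10 ZF=1 PC=3
Step 4: PC=3 exec 'ADD D, 5'. After: A=0 B=0 C=0 D=15 ZF=0 PC=4
Step 5: PC=4 exec 'ADD B, 2'. After: A=0 B=2 C=0 D=15 ZF=0 PC=5
Step 6: PC=5 exec 'MUL D, C'. After: A=0 B=2 C=0 D=0 ZF=1 PC=6
Step 7: PC=6 exec 'MUL A, 3'. After: A=0 B=2 C=0 D=0 ZF=1 PC=7
Step 8: PC=7 exec 'SUB B, 5'. After: A=0 B=-3 C=0 D=0 ZF=0 PC=8
Step 9: PC=8 exec 'HALT'. After: A=0 B=-3 C=0 D=0 ZF=0 PC=8 HALTED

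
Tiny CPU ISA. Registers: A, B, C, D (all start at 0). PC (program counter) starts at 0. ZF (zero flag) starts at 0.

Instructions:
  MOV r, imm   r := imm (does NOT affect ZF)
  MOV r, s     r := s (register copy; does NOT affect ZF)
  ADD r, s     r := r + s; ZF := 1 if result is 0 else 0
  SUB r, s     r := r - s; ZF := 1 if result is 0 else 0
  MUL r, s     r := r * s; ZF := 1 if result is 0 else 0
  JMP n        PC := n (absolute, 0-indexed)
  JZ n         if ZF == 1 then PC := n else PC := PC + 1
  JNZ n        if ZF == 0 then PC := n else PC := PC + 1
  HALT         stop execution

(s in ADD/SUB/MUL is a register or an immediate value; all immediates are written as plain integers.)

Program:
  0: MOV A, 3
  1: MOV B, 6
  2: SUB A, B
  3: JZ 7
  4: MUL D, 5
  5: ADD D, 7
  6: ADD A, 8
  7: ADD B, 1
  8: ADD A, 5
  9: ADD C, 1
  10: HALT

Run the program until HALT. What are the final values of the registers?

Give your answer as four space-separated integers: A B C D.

Step 1: PC=0 exec 'MOV A, 3'. After: A=3 B=0 C=0 D=0 ZF=0 PC=1
Step 2: PC=1 exec 'MOV B, 6'. After: A=3 B=6 C=0 D=0 ZF=0 PC=2
Step 3: PC=2 exec 'SUB A, B'. After: A=-3 B=6 C=0 D=0 ZF=0 PC=3
Step 4: PC=3 exec 'JZ 7'. After: A=-3 B=6 C=0 D=0 ZF=0 PC=4
Step 5: PC=4 exec 'MUL D, 5'. After: A=-3 B=6 C=0 D=0 ZF=1 PC=5
Step 6: PC=5 exec 'ADD D, 7'. After: A=-3 B=6 C=0 D=7 ZF=0 PC=6
Step 7: PC=6 exec 'ADD A, 8'. After: A=5 B=6 C=0 D=7 ZF=0 PC=7
Step 8: PC=7 exec 'ADD B, 1'. After: A=5 B=7 C=0 D=7 ZF=0 PC=8
Step 9: PC=8 exec 'ADD A, 5'. After: A=10 B=7 C=0 D=7 ZF=0 PC=9
Step 10: PC=9 exec 'ADD C, 1'. After: A=10 B=7 C=1 D=7 ZF=0 PC=10
Step 11: PC=10 exec 'HALT'. After: A=10 B=7 C=1 D=7 ZF=0 PC=10 HALTED

Answer: 10 7 1 7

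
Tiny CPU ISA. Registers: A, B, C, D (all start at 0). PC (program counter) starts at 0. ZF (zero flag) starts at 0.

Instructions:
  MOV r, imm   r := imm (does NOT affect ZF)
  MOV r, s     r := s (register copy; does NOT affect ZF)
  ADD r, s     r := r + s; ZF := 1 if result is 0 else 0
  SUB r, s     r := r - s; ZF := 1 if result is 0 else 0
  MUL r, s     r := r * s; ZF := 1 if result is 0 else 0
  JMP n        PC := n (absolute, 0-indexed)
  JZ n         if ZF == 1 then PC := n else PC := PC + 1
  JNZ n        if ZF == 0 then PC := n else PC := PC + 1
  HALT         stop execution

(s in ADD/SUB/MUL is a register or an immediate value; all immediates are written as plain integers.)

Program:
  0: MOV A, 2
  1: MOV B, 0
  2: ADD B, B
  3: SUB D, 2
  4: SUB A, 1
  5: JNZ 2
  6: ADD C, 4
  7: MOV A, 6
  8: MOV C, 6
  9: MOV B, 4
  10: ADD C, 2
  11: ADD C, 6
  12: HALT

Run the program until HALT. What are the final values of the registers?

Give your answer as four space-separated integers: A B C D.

Answer: 6 4 14 -4

Derivation:
Step 1: PC=0 exec 'MOV A, 2'. After: A=2 B=0 C=0 D=0 ZF=0 PC=1
Step 2: PC=1 exec 'MOV B, 0'. After: A=2 B=0 C=0 D=0 ZF=0 PC=2
Step 3: PC=2 exec 'ADD B, B'. After: A=2 B=0 C=0 D=0 ZF=1 PC=3
Step 4: PC=3 exec 'SUB D, 2'. After: A=2 B=0 C=0 D=-2 ZF=0 PC=4
Step 5: PC=4 exec 'SUB A, 1'. After: A=1 B=0 C=0 D=-2 ZF=0 PC=5
Step 6: PC=5 exec 'JNZ 2'. After: A=1 B=0 C=0 D=-2 ZF=0 PC=2
Step 7: PC=2 exec 'ADD B, B'. After: A=1 B=0 C=0 D=-2 ZF=1 PC=3
Step 8: PC=3 exec 'SUB D, 2'. After: A=1 B=0 C=0 D=-4 ZF=0 PC=4
Step 9: PC=4 exec 'SUB A, 1'. After: A=0 B=0 C=0 D=-4 ZF=1 PC=5
Step 10: PC=5 exec 'JNZ 2'. After: A=0 B=0 C=0 D=-4 ZF=1 PC=6
Step 11: PC=6 exec 'ADD C, 4'. After: A=0 B=0 C=4 D=-4 ZF=0 PC=7
Step 12: PC=7 exec 'MOV A, 6'. After: A=6 B=0 C=4 D=-4 ZF=0 PC=8
Step 13: PC=8 exec 'MOV C, 6'. After: A=6 B=0 C=6 D=-4 ZF=0 PC=9
Step 14: PC=9 exec 'MOV B, 4'. After: A=6 B=4 C=6 D=-4 ZF=0 PC=10
Step 15: PC=10 exec 'ADD C, 2'. After: A=6 B=4 C=8 D=-4 ZF=0 PC=11
Step 16: PC=11 exec 'ADD C, 6'. After: A=6 B=4 C=14 D=-4 ZF=0 PC=12
Step 17: PC=12 exec 'HALT'. After: A=6 B=4 C=14 D=-4 ZF=0 PC=12 HALTED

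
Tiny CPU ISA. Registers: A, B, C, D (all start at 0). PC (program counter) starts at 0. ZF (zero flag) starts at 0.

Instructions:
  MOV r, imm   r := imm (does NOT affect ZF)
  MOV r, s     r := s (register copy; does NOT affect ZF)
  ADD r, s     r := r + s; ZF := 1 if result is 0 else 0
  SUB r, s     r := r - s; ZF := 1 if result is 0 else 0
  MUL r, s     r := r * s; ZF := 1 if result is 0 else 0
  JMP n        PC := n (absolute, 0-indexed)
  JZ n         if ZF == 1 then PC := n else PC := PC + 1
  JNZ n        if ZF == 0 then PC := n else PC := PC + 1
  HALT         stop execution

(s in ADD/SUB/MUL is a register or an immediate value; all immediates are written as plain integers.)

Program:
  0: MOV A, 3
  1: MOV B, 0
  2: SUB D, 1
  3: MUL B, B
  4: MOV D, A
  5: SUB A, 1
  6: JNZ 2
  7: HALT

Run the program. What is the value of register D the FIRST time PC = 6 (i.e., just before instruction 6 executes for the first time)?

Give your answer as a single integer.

Step 1: PC=0 exec 'MOV A, 3'. After: A=3 B=0 C=0 D=0 ZF=0 PC=1
Step 2: PC=1 exec 'MOV B, 0'. After: A=3 B=0 C=0 D=0 ZF=0 PC=2
Step 3: PC=2 exec 'SUB D, 1'. After: A=3 B=0 C=0 D=-1 ZF=0 PC=3
Step 4: PC=3 exec 'MUL B, B'. After: A=3 B=0 C=0 D=-1 ZF=1 PC=4
Step 5: PC=4 exec 'MOV D, A'. After: A=3 B=0 C=0 D=3 ZF=1 PC=5
Step 6: PC=5 exec 'SUB A, 1'. After: A=2 B=0 C=0 D=3 ZF=0 PC=6
First time PC=6: D=3

3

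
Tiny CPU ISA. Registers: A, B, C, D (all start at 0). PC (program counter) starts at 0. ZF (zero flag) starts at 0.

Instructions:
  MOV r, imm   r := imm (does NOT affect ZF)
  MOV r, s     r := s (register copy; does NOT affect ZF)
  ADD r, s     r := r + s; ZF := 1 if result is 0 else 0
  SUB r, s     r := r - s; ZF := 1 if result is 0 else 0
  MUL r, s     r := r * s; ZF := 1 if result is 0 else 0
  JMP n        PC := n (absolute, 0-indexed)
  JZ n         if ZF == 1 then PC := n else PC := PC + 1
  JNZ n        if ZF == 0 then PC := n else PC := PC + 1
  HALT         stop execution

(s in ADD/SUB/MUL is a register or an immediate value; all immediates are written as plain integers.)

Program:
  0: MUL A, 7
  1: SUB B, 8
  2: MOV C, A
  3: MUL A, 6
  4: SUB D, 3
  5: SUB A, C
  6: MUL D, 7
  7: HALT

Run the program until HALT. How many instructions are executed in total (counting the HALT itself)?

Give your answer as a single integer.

Step 1: PC=0 exec 'MUL A, 7'. After: A=0 B=0 C=0 D=0 ZF=1 PC=1
Step 2: PC=1 exec 'SUB B, 8'. After: A=0 B=-8 C=0 D=0 ZF=0 PC=2
Step 3: PC=2 exec 'MOV C, A'. After: A=0 B=-8 C=0 D=0 ZF=0 PC=3
Step 4: PC=3 exec 'MUL A, 6'. After: A=0 B=-8 C=0 D=0 ZF=1 PC=4
Step 5: PC=4 exec 'SUB D, 3'. After: A=0 B=-8 C=0 D=-3 ZF=0 PC=5
Step 6: PC=5 exec 'SUB A, C'. After: A=0 B=-8 C=0 D=-3 ZF=1 PC=6
Step 7: PC=6 exec 'MUL D, 7'. After: A=0 B=-8 C=0 D=-21 ZF=0 PC=7
Step 8: PC=7 exec 'HALT'. After: A=0 B=-8 C=0 D=-21 ZF=0 PC=7 HALTED
Total instructions executed: 8

Answer: 8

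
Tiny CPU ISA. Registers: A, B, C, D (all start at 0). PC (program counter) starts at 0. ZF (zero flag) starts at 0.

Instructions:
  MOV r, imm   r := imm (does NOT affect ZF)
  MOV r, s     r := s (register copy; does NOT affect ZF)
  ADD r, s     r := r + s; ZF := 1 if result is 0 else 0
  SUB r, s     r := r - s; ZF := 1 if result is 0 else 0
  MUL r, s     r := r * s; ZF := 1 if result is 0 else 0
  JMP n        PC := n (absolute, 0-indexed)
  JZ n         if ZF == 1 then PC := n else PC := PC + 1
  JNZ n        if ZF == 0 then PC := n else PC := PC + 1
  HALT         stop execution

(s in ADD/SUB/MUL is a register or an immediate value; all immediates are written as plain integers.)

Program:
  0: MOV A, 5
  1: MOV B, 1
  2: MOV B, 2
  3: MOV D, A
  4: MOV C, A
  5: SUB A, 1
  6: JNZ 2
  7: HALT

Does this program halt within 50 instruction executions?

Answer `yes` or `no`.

Step 1: PC=0 exec 'MOV A, 5'. After: A=5 B=0 C=0 D=0 ZF=0 PC=1
Step 2: PC=1 exec 'MOV B, 1'. After: A=5 B=1 C=0 D=0 ZF=0 PC=2
Step 3: PC=2 exec 'MOV B, 2'. After: A=5 B=2 C=0 D=0 ZF=0 PC=3
Step 4: PC=3 exec 'MOV D, A'. After: A=5 B=2 C=0 D=5 ZF=0 PC=4
Step 5: PC=4 exec 'MOV C, A'. After: A=5 B=2 C=5 D=5 ZF=0 PC=5
Step 6: PC=5 exec 'SUB A, 1'. After: A=4 B=2 C=5 D=5 ZF=0 PC=6
Step 7: PC=6 exec 'JNZ 2'. After: A=4 B=2 C=5 D=5 ZF=0 PC=2
Step 8: PC=2 exec 'MOV B, 2'. After: A=4 B=2 C=5 D=5 ZF=0 PC=3
Step 9: PC=3 exec 'MOV D, A'. After: A=4 B=2 C=5 D=4 ZF=0 PC=4
Step 10: PC=4 exec 'MOV C, A'. After: A=4 B=2 C=4 D=4 ZF=0 PC=5
Step 11: PC=5 exec 'SUB A, 1'. After: A=3 B=2 C=4 D=4 ZF=0 PC=6
Step 12: PC=6 exec 'JNZ 2'. After: A=3 B=2 C=4 D=4 ZF=0 PC=2
Step 13: PC=2 exec 'MOV B, 2'. After: A=3 B=2 C=4 D=4 ZF=0 PC=3
Step 14: PC=3 exec 'MOV D, A'. After: A=3 B=2 C=4 D=3 ZF=0 PC=4
Step 15: PC=4 exec 'MOV C, A'. After: A=3 B=2 C=3 D=3 ZF=0 PC=5
Step 16: PC=5 exec 'SUB A, 1'. After: A=2 B=2 C=3 D=3 ZF=0 PC=6
Step 17: PC=6 exec 'JNZ 2'. After: A=2 B=2 C=3 D=3 ZF=0 PC=2
Step 18: PC=2 exec 'MOV B, 2'. After: A=2 B=2 C=3 D=3 ZF=0 PC=3
Step 19: PC=3 exec 'MOV D, A'. After: A=2 B=2 C=3 D=2 ZF=0 PC=4
Step 20: PC=4 exec 'MOV C, A'. After: A=2 B=2 C=2 D=2 ZF=0 PC=5
Step 21: PC=5 exec 'SUB A, 1'. After: A=1 B=2 C=2 D=2 ZF=0 PC=6
Step 22: PC=6 exec 'JNZ 2'. After: A=1 B=2 C=2 D=2 ZF=0 PC=2
Step 23: PC=2 exec 'MOV B, 2'. After: A=1 B=2 C=2 D=2 ZF=0 PC=3
Step 24: PC=3 exec 'MOV D, A'. After: A=1 B=2 C=2 D=1 ZF=0 PC=4
Step 25: PC=4 exec 'MOV C, A'. After: A=1 B=2 C=1 D=1 ZF=0 PC=5
Step 26: PC=5 exec 'SUB A, 1'. After: A=0 B=2 C=1 D=1 ZF=1 PC=6
Step 27: PC=6 exec 'JNZ 2'. After: A=0 B=2 C=1 D=1 ZF=1 PC=7
Step 28: PC=7 exec 'HALT'. After: A=0 B=2 C=1 D=1 ZF=1 PC=7 HALTED

Answer: yes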